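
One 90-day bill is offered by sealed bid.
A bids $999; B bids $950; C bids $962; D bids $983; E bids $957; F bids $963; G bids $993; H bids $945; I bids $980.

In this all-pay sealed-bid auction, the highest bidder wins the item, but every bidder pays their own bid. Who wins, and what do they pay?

All-pay sealed-bid auction: the highest bidder wins the item, but every bidder pays their own bid.
Sorting bids: 999 (A) > 993 (G) > 983 (D) > 980 (I) > 963 (F) > 962 (C) > …
A wins with the top bid; all bids are sunk regardless.

A pays $999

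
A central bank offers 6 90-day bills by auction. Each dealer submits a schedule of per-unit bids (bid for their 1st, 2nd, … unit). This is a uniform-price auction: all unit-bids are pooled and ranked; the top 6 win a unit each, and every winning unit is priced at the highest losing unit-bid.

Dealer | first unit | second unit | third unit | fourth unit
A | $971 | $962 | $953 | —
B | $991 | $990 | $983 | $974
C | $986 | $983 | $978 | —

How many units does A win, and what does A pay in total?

Pooled unit-bids ranked (top 6): 991 (B-1), 990 (B-2), 986 (C-1), 983 (B-3), 983 (C-2), 978 (C-3)
The (k+1)-th unit-bid is $974.
A wins 0 unit(s) at $974 each.

A: 0 units, pays $0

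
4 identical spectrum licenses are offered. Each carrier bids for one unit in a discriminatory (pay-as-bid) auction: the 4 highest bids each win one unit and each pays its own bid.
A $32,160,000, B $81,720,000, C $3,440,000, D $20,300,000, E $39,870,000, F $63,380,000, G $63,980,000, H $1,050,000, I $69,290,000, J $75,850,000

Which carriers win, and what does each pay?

Ordering the bids: 81,720,000 (B), 75,850,000 (J), 69,290,000 (I), 63,980,000 (G), 63,380,000 (F), 39,870,000 (E), …
Winners (4 units): B, J, I, G.
Each winner pays its own bid: B $81,720,000, J $75,850,000, I $69,290,000, G $63,980,000.

B $81,720,000, J $75,850,000, I $69,290,000, G $63,980,000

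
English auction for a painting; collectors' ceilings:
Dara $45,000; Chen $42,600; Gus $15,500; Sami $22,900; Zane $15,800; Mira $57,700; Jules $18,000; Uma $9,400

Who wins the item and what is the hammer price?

Open ascending-bid auction: the price rises until one bidder remains; the winner pays the price at which the last rival dropped out.
Limits in order: 57,700 (Mira) > 45,000 (Dara) > 42,600 (Chen) > 22,900 (Sami) > 18,000 (Jules) > 15,800 (Zane) > …
Bidding ends when Dara exits at $45,000; Mira takes it.

Mira wins at $45,000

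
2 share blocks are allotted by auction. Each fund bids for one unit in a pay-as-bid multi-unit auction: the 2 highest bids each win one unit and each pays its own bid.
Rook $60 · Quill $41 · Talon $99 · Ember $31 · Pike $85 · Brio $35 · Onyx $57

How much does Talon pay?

Talon pays $99

Bids ranked high→low: 99 (Talon), 85 (Pike), 60 (Rook), 57 (Onyx), …
The 2 highest are Talon, Pike.
Talon wins → own bid $99.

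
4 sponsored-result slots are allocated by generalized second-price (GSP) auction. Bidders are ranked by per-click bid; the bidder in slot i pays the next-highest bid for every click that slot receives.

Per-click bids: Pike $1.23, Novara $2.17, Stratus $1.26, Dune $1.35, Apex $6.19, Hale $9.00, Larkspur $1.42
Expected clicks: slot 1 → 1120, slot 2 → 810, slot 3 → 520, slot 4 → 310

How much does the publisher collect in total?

Total revenue: $9847.40

Per-click bids in order: $9.00 (Hale) > $6.19 (Apex) > $2.17 (Novara) > $1.42 (Larkspur) > $1.35 (Dune) > …
Slot 1: Hale pays $6.19 × 1120 = $6932.80
Slot 2: Apex pays $2.17 × 810 = $1757.70
Slot 3: Novara pays $1.42 × 520 = $738.40
Slot 4: Larkspur pays $1.35 × 310 = $418.50
Total = $9847.40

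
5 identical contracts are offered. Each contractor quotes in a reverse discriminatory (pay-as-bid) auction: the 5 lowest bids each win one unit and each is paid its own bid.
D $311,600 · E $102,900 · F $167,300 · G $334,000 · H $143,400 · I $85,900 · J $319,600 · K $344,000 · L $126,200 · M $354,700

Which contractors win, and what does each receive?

I $85,900, E $102,900, L $126,200, H $143,400, F $167,300

Bids ranked low→high: 85,900 (I), 102,900 (E), 126,200 (L), 143,400 (H), 167,300 (F), 311,600 (D), 319,600 (J), …
Winners (5 units): I, E, L, H, F.
Each winner is paid its own bid: I $85,900, E $102,900, L $126,200, H $143,400, F $167,300.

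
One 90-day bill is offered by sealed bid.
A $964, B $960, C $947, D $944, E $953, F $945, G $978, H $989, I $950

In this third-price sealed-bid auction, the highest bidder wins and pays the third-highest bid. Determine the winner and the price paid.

Sorting bids: 989 (H) > 978 (G) > 964 (A) > 960 (B) > 953 (E) > 950 (I) > …
H wins; payment is bid #3 in the ranking = $964.

H pays $964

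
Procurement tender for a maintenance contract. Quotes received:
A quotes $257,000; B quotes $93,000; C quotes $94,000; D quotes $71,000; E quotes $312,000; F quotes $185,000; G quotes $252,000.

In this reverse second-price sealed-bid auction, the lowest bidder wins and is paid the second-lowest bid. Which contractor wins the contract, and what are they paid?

Bids ranked: 71,000 (D) < 93,000 (B) < 94,000 (C) < 185,000 (F) < 252,000 (G) < 257,000 (A) < …
D wins with the lowest bid; price is set by the runner-up at $93,000.

D is paid $93,000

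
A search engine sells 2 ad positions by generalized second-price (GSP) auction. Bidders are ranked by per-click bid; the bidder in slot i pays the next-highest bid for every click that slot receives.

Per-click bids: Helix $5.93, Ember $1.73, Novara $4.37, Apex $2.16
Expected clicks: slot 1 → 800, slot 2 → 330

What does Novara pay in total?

Novara pays $712.80

Sorting advertisers: $5.93 (Helix) > $4.37 (Novara) > $2.16 (Apex) > …
Novara holds slot 2 → pays next bid $2.16 × 330 clicks = $712.80.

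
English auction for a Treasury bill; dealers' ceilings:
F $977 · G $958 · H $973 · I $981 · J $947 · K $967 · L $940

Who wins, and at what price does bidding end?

Ascending (English) auction: the price rises until one bidder remains; the winner pays the price at which the last rival dropped out.
Sorting limits: 981 (I) > 977 (F) > 973 (H) > 967 (K) > 958 (G) > 947 (J) > …
F is the last rival to drop out, at $977; I remains and wins at that price.

I wins at $977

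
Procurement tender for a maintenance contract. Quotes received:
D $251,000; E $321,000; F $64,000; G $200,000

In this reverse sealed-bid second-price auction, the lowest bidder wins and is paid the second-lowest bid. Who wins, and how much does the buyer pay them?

F is paid $200,000

Bids ranked: 64,000 (F) < 200,000 (G) < 251,000 (D) < 321,000 (E)
F is lowest; is paid the second-lowest bid, $200,000.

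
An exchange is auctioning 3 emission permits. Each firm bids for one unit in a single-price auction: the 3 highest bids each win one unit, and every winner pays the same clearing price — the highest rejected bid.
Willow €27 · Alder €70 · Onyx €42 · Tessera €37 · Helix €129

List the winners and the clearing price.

Bids ranked high→low: 129 (Helix), 70 (Alder), 42 (Onyx), 37 (Tessera), 27 (Willow)
The 3 highest are Helix, Alder, Onyx.
Highest unsuccessful bid: €37 → clearing price.

Helix, Alder, Onyx; each pays €37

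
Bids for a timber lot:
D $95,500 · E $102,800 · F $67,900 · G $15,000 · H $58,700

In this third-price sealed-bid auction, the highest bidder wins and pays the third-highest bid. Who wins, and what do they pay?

Third-price sealed-bid auction: the highest bidder wins and pays the third-highest bid.
Bids in order: 102,800 (E) > 95,500 (D) > 67,900 (F) > 58,700 (H) > 15,000 (G)
E is highest; pays the third-highest bid, $67,900.

E pays $67,900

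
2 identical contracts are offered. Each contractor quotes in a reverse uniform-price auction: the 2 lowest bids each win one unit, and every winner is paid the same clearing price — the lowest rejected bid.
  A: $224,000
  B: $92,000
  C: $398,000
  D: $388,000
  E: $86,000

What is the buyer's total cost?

Total cost: $448,000

Bids ranked low→high: 86,000 (E), 92,000 (B), 224,000 (A), 388,000 (D), …
The 2 lowest are E, B.
Lowest unsuccessful bid: $224,000 → clearing price.
Total cost = 2 × $224,000 = $448,000.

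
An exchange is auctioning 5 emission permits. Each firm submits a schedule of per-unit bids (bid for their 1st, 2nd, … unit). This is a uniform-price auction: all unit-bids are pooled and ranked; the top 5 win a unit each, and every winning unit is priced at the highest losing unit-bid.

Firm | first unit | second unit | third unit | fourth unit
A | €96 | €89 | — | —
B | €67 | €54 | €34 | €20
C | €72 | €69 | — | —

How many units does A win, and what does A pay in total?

A: 2 units, pays €108

All unit-bids, highest first — top 5: 96 (A-1), 89 (A-2), 72 (C-1), 69 (C-2), 67 (B-1)
Highest rejected unit-bid = €54.
A wins 2 unit(s) at €54 each.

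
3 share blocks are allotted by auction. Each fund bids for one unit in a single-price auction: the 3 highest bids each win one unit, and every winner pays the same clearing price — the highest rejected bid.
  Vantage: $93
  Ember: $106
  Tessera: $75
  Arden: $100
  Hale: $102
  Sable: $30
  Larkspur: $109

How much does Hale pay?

Bids ranked high→low: 109 (Larkspur), 106 (Ember), 102 (Hale), 100 (Arden), 93 (Vantage), …
Winners (3 units): Larkspur, Ember, Hale.
Highest unsuccessful bid: $100 → clearing price.
Hale wins → pays $100.

Hale pays $100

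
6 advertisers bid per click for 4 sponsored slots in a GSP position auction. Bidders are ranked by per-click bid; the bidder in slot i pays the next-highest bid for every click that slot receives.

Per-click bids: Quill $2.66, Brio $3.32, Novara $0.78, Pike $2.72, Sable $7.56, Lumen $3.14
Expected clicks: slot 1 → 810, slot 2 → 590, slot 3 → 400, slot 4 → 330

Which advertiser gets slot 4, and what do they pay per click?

Ranked by bid: $7.56 (Sable) > $3.32 (Brio) > $3.14 (Lumen) > $2.72 (Pike) > $2.66 (Quill) > …
Slot 4 goes to the fourth-ranked bidder, Pike, who pays the next bid down: $2.66/click.

Pike; $2.66 per click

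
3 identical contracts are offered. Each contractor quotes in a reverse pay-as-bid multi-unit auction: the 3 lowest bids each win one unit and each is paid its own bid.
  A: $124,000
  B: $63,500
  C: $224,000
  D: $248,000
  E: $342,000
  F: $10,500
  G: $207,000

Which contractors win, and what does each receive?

F $10,500, B $63,500, A $124,000

Sorting: 10,500 (F), 63,500 (B), 124,000 (A), 207,000 (G), 224,000 (C), …
Lowest 3: F, B, A.
Each winner is paid its own bid: F $10,500, B $63,500, A $124,000.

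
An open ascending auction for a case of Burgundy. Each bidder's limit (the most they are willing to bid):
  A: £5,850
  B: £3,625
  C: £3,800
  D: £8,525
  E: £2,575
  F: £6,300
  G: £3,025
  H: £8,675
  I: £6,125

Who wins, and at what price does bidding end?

Limits ranked: 8,675 (H) > 8,525 (D) > 6,300 (F) > 6,125 (I) > 5,850 (A) > 3,800 (C) > …
Once the price passes £8,525, only H is left; the hammer falls at D's limit of £8,525.

H wins at £8,525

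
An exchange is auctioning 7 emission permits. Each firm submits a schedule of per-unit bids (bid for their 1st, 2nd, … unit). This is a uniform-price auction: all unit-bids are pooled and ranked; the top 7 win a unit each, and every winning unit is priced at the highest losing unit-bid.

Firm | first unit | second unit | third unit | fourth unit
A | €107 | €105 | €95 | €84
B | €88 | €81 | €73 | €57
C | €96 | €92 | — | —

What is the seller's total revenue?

All unit-bids, highest first — top 7: 107 (A-1), 105 (A-2), 96 (C-1), 95 (A-3), 92 (C-2), 88 (B-1), 84 (A-4)
Highest rejected unit-bid = €81.
Allocation: A 4, B 1, C 2. Every unit priced at €81.
Revenue = 7 × 81 = €567.

Total revenue: €567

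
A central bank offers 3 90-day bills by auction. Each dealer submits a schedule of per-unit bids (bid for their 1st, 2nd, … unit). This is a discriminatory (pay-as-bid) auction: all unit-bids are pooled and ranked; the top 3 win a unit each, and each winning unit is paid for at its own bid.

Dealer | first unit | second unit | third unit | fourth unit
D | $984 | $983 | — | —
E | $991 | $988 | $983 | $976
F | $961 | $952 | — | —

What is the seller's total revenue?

Total revenue: $2,963

Pooled unit-bids ranked (top 3): 991 (E-1), 988 (E-2), 984 (D-1)
Next rejected bid: $983 (not a price — pay-as-bid).
Each winning unit pays its own bid.
Revenue = 991 + 988 + 984 = $2,963.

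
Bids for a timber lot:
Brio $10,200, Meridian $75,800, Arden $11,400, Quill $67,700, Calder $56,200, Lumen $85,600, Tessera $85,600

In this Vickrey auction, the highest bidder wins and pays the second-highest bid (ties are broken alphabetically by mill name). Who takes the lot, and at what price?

Lumen pays $85,600

Sorting bids: 85,600 (Lumen) > 85,600 (Tessera) > 75,800 (Meridian) > 67,700 (Quill) > 56,200 (Calder) > 11,400 (Arden) > …
Tie at $85,600 → Lumen wins by tie-break.
Lumen is highest; pays the second-highest bid, $85,600.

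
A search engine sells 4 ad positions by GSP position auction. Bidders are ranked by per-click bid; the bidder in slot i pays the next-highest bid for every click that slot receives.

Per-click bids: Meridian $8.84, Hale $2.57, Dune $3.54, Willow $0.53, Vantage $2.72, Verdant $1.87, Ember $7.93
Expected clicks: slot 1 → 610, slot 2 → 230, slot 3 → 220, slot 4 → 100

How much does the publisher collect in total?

Ranked by bid: $8.84 (Meridian) > $7.93 (Ember) > $3.54 (Dune) > $2.72 (Vantage) > $2.57 (Hale) > …
Slot 1: Meridian pays $7.93 × 610 = $4837.30
Slot 2: Ember pays $3.54 × 230 = $814.20
Slot 3: Dune pays $2.72 × 220 = $598.40
Slot 4: Vantage pays $2.57 × 100 = $257.00
Total = $6506.90

Total revenue: $6506.90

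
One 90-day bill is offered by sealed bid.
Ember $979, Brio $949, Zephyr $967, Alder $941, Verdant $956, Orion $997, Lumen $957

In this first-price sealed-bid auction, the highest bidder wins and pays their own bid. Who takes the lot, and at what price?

Bids in order: 997 (Orion) > 979 (Ember) > 967 (Zephyr) > 957 (Lumen) > 956 (Verdant) > 949 (Brio) > …
Orion has the highest bid and pays exactly that: $997.

Orion pays $997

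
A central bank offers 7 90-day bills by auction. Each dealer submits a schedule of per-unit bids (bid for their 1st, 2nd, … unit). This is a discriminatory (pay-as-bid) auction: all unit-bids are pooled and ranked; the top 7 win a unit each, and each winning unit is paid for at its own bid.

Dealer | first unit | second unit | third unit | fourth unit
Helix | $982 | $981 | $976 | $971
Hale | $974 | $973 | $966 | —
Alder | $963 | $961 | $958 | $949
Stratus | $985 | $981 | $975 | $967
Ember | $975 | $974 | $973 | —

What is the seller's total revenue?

Total revenue: $6,855

Merging the schedules and taking the best 7: 985 (Stratus-1), 982 (Helix-1), 981 (Helix-2), 981 (Stratus-2), 976 (Helix-3), 975 (Stratus-3), 975 (Ember-1)
Next rejected bid: $974 (not a price — pay-as-bid).
Each winning unit pays its own bid.
Revenue = 985 + 982 + 981 + 981 + 976 + 975 + 975 = $6,855.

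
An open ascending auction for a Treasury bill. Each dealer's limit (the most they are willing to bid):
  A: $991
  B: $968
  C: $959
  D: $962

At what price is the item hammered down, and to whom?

A wins at $968

Rule: the price rises until one bidder remains; the winner pays the price at which the last rival dropped out.
Limits ranked: 991 (A) > 968 (B) > 962 (D) > 959 (C)
Bidding ends when B exits at $968; A takes it.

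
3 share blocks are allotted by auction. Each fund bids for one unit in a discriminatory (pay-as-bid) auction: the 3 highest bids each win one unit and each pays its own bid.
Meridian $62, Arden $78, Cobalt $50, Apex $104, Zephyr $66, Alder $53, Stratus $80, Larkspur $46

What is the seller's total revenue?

Bids ranked high→low: 104 (Apex), 80 (Stratus), 78 (Arden), 66 (Zephyr), 62 (Meridian), …
Top 3: Apex, Stratus, Arden.
Total revenue = 104 + 80 + 78 = $262.

Total revenue: $262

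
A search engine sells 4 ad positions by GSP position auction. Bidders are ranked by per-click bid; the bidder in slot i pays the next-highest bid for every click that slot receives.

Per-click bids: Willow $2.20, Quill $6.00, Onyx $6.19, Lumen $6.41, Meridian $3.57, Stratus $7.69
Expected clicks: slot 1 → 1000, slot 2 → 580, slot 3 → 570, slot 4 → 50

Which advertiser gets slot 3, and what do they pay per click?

Per-click bids in order: $7.69 (Stratus) > $6.41 (Lumen) > $6.19 (Onyx) > $6.00 (Quill) > $3.57 (Meridian) > …
Slot 3 goes to the third-ranked bidder, Onyx, who pays the next bid down: $6.00/click.

Onyx; $6.00 per click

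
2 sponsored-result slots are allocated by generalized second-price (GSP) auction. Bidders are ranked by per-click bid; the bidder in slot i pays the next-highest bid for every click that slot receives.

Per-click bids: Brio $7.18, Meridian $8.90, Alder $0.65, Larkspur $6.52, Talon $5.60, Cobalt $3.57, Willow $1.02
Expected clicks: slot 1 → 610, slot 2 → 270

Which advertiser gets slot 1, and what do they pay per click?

Meridian; $7.18 per click

Per-click bids in order: $8.90 (Meridian) > $7.18 (Brio) > $6.52 (Larkspur) > …
Slot 1 goes to the first-ranked bidder, Meridian, who pays the next bid down: $7.18/click.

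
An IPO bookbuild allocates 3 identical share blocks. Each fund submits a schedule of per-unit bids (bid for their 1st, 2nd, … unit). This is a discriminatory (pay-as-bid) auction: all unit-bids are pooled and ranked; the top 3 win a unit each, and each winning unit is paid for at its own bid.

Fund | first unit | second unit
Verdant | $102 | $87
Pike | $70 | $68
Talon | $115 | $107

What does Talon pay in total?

Talon pays $222

All unit-bids, highest first — top 3: 115 (Talon-1), 107 (Talon-2), 102 (Verdant-1)
Next rejected bid: $87 (not a price — pay-as-bid).
Talon's winning unit-bids: 115 + 107 = $222.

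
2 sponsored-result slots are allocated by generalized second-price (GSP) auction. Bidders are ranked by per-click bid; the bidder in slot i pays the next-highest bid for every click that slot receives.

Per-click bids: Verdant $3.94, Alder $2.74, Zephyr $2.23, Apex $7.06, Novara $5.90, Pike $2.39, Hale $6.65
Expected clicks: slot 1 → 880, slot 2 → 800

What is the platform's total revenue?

Sorting advertisers: $7.06 (Apex) > $6.65 (Hale) > $5.90 (Novara) > …
Slot 1: Apex pays $6.65 × 880 = $5852.00
Slot 2: Hale pays $5.90 × 800 = $4720.00
Total = $10572.00

Total revenue: $10572.00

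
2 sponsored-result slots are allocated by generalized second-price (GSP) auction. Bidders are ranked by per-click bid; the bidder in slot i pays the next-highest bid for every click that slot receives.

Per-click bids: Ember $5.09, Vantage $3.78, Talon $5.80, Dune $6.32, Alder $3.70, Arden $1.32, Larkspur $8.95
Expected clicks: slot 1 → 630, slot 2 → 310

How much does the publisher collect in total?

Per-click bids in order: $8.95 (Larkspur) > $6.32 (Dune) > $5.80 (Talon) > …
Slot 1: Larkspur pays $6.32 × 630 = $3981.60
Slot 2: Dune pays $5.80 × 310 = $1798.00
Total = $5779.60

Total revenue: $5779.60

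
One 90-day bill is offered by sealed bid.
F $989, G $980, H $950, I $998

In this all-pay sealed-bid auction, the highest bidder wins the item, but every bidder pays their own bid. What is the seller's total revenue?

Total revenue: $3,917

All-pay sealed-bid auction: the highest bidder wins the item, but every bidder pays their own bid.
Bids ranked: 998 (I) > 989 (F) > 980 (G) > 950 (H)
Every bidder forfeits their bid regardless of winning.
Revenue = 989 + 980 + 950 + 998 = $3,917.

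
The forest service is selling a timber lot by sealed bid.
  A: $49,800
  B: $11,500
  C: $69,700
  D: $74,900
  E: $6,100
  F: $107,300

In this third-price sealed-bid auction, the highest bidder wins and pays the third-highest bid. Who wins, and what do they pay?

Bids in order: 107,300 (F) > 74,900 (D) > 69,700 (C) > 49,800 (A) > 11,500 (B) > 6,100 (E)
F is highest; pays the third-highest bid, $69,700.

F pays $69,700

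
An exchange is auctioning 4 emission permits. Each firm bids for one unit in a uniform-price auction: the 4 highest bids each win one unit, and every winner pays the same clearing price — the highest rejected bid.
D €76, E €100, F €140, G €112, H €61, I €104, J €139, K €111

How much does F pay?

F pays €104

Bids ranked high→low: 140 (F), 139 (J), 112 (G), 111 (K), 104 (I), 100 (E), …
The 4 highest are F, J, G, K.
Highest unsuccessful bid: €104 → clearing price.
F wins → pays €104.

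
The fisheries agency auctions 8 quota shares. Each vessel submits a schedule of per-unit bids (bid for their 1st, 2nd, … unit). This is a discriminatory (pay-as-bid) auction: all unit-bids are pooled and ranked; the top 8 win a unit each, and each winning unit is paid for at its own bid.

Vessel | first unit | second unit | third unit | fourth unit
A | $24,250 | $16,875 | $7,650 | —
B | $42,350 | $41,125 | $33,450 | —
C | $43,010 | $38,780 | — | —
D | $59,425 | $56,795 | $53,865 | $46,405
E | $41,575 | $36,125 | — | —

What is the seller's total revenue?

Merging the schedules and taking the best 8: 59,425 (D-1), 56,795 (D-2), 53,865 (D-3), 46,405 (D-4), 43,010 (C-1), 42,350 (B-1), 41,575 (E-1), 41,125 (B-2)
Next rejected bid: $38,780 (not a price — pay-as-bid).
Each winning unit pays its own bid.
Revenue = 59,425 + 56,795 + 53,865 + 46,405 + 43,010 + 42,350 + 41,575 + 41,125 = $384,550.

Total revenue: $384,550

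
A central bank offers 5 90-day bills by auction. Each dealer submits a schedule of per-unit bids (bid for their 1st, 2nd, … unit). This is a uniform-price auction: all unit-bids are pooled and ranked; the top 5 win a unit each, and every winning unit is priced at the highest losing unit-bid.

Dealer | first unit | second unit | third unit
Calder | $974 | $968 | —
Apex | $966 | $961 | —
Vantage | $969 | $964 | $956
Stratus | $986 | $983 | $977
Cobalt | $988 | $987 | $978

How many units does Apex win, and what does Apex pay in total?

Apex: 0 units, pays $0

All unit-bids, highest first — top 5: 988 (Cobalt-1), 987 (Cobalt-2), 986 (Stratus-1), 983 (Stratus-2), 978 (Cobalt-3)
The (k+1)-th unit-bid is $977.
Apex wins 0 unit(s) at $977 each.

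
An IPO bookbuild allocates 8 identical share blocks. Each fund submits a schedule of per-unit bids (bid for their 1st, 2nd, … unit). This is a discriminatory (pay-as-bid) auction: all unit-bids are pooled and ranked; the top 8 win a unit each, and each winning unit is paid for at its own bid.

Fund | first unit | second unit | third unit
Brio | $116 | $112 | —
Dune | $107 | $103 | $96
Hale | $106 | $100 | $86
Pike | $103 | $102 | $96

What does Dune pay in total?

Merging the schedules and taking the best 8: 116 (Brio-1), 112 (Brio-2), 107 (Dune-1), 106 (Hale-1), 103 (Dune-2), 103 (Pike-1), 102 (Pike-2), 100 (Hale-2)
Next rejected bid: $96 (not a price — pay-as-bid).
Dune's winning unit-bids: 107 + 103 = $210.

Dune pays $210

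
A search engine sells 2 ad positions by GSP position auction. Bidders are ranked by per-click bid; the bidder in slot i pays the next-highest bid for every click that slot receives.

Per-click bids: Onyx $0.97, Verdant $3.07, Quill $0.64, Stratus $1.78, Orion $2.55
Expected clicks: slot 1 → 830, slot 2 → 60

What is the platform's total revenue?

Total revenue: $2223.30

Per-click bids in order: $3.07 (Verdant) > $2.55 (Orion) > $1.78 (Stratus) > …
Slot 1: Verdant pays $2.55 × 830 = $2116.50
Slot 2: Orion pays $1.78 × 60 = $106.80
Total = $2223.30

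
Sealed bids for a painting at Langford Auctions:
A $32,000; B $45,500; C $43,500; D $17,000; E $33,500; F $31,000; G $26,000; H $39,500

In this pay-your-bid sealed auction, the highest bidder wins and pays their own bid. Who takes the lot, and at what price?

Rule: the highest bidder wins and pays their own bid.
Bids in order: 45,500 (B) > 43,500 (C) > 39,500 (H) > 33,500 (E) > 32,000 (A) > 31,000 (F) > …
B is highest → pays own bid, $45,500.

B pays $45,500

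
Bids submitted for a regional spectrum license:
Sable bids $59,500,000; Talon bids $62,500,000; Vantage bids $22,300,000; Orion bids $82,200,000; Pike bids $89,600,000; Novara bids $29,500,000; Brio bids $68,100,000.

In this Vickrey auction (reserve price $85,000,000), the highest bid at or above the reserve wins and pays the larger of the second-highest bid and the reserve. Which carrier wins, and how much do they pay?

Bids ranked: 89,600,000 (Pike) > 82,200,000 (Orion) > 68,100,000 (Brio) > 62,500,000 (Talon) > 59,500,000 (Sable) > 29,500,000 (Novara) > …
Highest eligible bid: Pike at $89,600,000.
max(second-highest $82,200,000, reserve $85,000,000) = $85,000,000.

Pike pays $85,000,000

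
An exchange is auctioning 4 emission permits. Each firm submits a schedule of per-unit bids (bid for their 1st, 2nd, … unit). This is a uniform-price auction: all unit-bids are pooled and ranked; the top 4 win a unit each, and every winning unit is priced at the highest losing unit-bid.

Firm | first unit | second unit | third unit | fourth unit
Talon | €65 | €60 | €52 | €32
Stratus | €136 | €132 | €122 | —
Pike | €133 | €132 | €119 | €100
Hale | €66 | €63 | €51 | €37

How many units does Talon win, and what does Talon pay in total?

Talon: 0 units, pays €0

Pooled unit-bids ranked (top 4): 136 (Stratus-1), 133 (Pike-1), 132 (Stratus-2), 132 (Pike-2)
The (k+1)-th unit-bid is €122.
Talon wins 0 unit(s) at €122 each.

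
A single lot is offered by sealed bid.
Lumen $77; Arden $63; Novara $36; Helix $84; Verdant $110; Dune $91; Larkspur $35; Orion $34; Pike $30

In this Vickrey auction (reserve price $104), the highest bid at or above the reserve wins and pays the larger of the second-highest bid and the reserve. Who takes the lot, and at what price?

Bids ranked: 110 (Verdant) > 91 (Dune) > 84 (Helix) > 77 (Lumen) > 63 (Arden) > 36 (Novara) > …
Highest eligible bid: Verdant at $110.
max(second-highest $91, reserve $104) = $104.

Verdant pays $104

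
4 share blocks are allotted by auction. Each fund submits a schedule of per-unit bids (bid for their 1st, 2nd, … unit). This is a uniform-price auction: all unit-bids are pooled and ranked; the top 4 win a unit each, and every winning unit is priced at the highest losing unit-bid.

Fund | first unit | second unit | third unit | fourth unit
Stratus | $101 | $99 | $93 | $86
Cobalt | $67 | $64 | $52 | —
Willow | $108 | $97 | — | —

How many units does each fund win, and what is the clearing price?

All unit-bids, highest first — top 4: 108 (Willow-1), 101 (Stratus-1), 99 (Stratus-2), 97 (Willow-2)
The (k+1)-th unit-bid is $93.
Allocation: Stratus 2, Willow 2.

Stratus 2, Willow 2; clearing price $93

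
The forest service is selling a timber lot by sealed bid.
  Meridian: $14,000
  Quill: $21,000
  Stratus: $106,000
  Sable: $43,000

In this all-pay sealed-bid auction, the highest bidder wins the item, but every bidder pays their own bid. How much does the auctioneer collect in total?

All-pay sealed-bid auction: the highest bidder wins the item, but every bidder pays their own bid.
Bids ranked: 106,000 (Stratus) > 43,000 (Sable) > 21,000 (Quill) > 14,000 (Meridian)
Stratus wins with the top bid; all bids are sunk regardless.
Every bidder forfeits their bid regardless of winning.
Revenue = 14,000 + 21,000 + 106,000 + 43,000 = $184,000.

Total revenue: $184,000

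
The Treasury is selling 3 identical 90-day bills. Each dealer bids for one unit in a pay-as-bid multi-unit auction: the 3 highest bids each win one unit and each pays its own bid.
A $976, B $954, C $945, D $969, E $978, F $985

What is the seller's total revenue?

Ordering the bids: 985 (F), 978 (E), 976 (A), 969 (D), 954 (B), …
The 3 highest are F, E, A.
Total revenue = 985 + 978 + 976 = $2,939.

Total revenue: $2,939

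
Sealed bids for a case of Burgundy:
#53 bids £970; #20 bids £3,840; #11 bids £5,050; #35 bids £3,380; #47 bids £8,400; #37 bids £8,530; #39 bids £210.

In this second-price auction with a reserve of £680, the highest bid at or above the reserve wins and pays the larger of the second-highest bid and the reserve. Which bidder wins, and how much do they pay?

Bids ranked: 8,530 (#37) > 8,400 (#47) > 5,050 (#11) > 3,840 (#20) > 3,380 (#35) > 970 (#53) > …
#37 has the top bid at or above the reserve (£8,530).
Second-highest bid £8,400 exceeds the reserve £680 → payment £8,400.

#37 pays £8,400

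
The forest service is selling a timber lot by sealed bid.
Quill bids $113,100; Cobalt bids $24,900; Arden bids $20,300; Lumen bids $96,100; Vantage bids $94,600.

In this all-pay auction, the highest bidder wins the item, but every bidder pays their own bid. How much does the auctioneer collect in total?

Bids ranked: 113,100 (Quill) > 96,100 (Lumen) > 94,600 (Vantage) > 24,900 (Cobalt) > 20,300 (Arden)
Quill wins with the top bid; all bids are sunk regardless.
Every bidder forfeits their bid regardless of winning.
Revenue = 113,100 + 24,900 + 20,300 + 96,100 + 94,600 = $349,000.

Total revenue: $349,000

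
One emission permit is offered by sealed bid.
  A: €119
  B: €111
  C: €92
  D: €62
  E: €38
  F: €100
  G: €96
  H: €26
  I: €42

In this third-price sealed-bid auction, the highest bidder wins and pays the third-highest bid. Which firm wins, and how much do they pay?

Bids in order: 119 (A) > 111 (B) > 100 (F) > 96 (G) > 92 (C) > 62 (D) > …
A wins; payment is bid #3 in the ranking = €100.

A pays €100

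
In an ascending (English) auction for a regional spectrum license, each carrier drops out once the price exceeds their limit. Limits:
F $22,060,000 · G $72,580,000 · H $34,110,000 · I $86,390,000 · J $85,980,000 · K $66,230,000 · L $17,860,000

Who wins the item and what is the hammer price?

Limits in order: 86,390,000 (I) > 85,980,000 (J) > 72,580,000 (G) > 66,230,000 (K) > 34,110,000 (H) > 22,060,000 (F) > …
J is the last rival to drop out, at $85,980,000; I remains and wins at that price.

I wins at $85,980,000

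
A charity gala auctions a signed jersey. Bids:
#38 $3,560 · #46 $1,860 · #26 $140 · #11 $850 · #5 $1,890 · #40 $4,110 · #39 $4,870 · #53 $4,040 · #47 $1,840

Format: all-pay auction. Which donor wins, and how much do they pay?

#39 pays $4,870

Sorting bids: 4,870 (#39) > 4,110 (#40) > 4,040 (#53) > 3,560 (#38) > 1,890 (#5) > 1,860 (#46) > …
#39 is highest and takes the item; every bidder forfeits their bid.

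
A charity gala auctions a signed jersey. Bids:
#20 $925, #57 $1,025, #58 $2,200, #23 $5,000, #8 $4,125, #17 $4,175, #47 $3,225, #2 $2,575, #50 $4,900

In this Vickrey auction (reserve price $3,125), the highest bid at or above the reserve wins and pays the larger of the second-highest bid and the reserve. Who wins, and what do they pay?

#23 pays $4,900

Rule: the highest bid at or above the reserve wins and pays the larger of the second-highest bid and the reserve.
Bids ranked: 5,000 (#23) > 4,900 (#50) > 4,175 (#17) > 4,125 (#8) > 3,225 (#47) > 2,575 (#2) > …
#23 has the top bid at or above the reserve ($5,000).
max(second-highest $4,900, reserve $3,125) = $4,900; the reserve does not bind.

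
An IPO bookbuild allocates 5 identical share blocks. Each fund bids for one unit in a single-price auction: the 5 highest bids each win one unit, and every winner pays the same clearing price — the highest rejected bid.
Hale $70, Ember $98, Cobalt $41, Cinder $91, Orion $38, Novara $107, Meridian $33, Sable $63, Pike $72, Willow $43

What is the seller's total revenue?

Sorting: 107 (Novara), 98 (Ember), 91 (Cinder), 72 (Pike), 70 (Hale), 63 (Sable), 43 (Willow), …
Winners (5 units): Novara, Ember, Cinder, Pike, Hale.
Highest unsuccessful bid: $63 → clearing price.
Total revenue = 5 × $63 = $315.

Total revenue: $315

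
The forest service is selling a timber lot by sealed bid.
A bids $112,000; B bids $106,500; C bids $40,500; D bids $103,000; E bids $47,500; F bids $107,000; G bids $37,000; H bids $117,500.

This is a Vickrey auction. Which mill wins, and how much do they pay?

Rule: the highest bidder wins and pays the second-highest bid.
Bids in order: 117,500 (H) > 112,000 (A) > 107,000 (F) > 106,500 (B) > 103,000 (D) > 47,500 (E) > …
H wins with the highest bid; price is set by the runner-up at $112,000.

H pays $112,000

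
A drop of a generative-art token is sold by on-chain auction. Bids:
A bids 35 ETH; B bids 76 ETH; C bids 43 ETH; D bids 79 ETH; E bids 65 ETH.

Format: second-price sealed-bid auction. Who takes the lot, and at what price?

Bids in order: 79 (D) > 76 (B) > 65 (E) > 43 (C) > 35 (A)
D is highest; pays the second-highest bid, 76 ETH.

D pays 76 ETH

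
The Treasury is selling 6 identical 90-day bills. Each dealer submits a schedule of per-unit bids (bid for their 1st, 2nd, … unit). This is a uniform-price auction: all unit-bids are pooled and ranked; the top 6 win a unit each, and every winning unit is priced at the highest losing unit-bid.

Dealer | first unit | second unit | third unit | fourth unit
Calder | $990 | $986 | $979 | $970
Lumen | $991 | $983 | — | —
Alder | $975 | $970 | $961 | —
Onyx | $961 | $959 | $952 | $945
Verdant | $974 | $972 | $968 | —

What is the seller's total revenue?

Merging the schedules and taking the best 6: 991 (Lumen-1), 990 (Calder-1), 986 (Calder-2), 983 (Lumen-2), 979 (Calder-3), 975 (Alder-1)
The (k+1)-th unit-bid is $974.
Allocation: Alder 1, Calder 3, Lumen 2. Every unit priced at $974.
Revenue = 6 × 974 = $5,844.

Total revenue: $5,844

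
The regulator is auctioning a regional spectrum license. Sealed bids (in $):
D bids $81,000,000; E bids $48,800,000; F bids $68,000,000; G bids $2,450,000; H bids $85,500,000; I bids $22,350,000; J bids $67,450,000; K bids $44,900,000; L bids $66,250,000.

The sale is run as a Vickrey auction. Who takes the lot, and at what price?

Vickrey auction: the highest bidder wins and pays the second-highest bid.
Bids ranked: 85,500,000 (H) > 81,000,000 (D) > 68,000,000 (F) > 67,450,000 (J) > 66,250,000 (L) > 48,800,000 (E) > …
H wins with the highest bid; price is set by the runner-up at $81,000,000.

H pays $81,000,000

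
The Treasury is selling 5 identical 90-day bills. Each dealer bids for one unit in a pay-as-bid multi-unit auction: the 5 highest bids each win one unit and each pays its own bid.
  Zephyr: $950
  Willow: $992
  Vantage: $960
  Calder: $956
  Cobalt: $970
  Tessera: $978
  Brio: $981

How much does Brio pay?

Bids ranked high→low: 992 (Willow), 981 (Brio), 978 (Tessera), 970 (Cobalt), 960 (Vantage), 956 (Calder), 950 (Zephyr)
The 5 highest are Willow, Brio, Tessera, Cobalt, Vantage.
Brio wins → own bid $981.

Brio pays $981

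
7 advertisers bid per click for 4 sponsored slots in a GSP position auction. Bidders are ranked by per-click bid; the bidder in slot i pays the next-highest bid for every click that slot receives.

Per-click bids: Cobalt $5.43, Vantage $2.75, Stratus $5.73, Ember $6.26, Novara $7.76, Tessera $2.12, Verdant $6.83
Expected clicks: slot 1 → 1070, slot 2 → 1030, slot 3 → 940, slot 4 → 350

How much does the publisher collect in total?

Total revenue: $21042.60

Ranked by bid: $7.76 (Novara) > $6.83 (Verdant) > $6.26 (Ember) > $5.73 (Stratus) > $5.43 (Cobalt) > …
Slot 1: Novara pays $6.83 × 1070 = $7308.10
Slot 2: Verdant pays $6.26 × 1030 = $6447.80
Slot 3: Ember pays $5.73 × 940 = $5386.20
Slot 4: Stratus pays $5.43 × 350 = $1900.50
Total = $21042.60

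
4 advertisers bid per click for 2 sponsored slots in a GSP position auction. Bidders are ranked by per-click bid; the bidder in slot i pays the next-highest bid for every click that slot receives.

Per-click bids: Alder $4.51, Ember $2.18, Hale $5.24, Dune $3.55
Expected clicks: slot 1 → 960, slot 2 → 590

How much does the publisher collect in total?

Ranked by bid: $5.24 (Hale) > $4.51 (Alder) > $3.55 (Dune) > …
Slot 1: Hale pays $4.51 × 960 = $4329.60
Slot 2: Alder pays $3.55 × 590 = $2094.50
Total = $6424.10

Total revenue: $6424.10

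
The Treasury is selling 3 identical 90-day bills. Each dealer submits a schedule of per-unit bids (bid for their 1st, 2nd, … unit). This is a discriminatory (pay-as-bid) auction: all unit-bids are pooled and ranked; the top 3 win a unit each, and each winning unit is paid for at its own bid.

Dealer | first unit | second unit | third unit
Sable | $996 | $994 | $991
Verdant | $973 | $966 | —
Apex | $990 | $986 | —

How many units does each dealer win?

Sable 3

All unit-bids, highest first — top 3: 996 (Sable-1), 994 (Sable-2), 991 (Sable-3)
Next rejected bid: $990 (not a price — pay-as-bid).
Allocation: Sable 3.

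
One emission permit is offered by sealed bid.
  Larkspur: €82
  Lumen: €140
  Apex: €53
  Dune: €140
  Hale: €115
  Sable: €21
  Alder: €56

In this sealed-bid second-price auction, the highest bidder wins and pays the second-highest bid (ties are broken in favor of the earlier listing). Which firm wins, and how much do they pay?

Sealed-bid second-price auction: the highest bidder wins and pays the second-highest bid.
Sorting bids: 140 (Lumen) > 140 (Dune) > 115 (Hale) > 82 (Larkspur) > 56 (Alder) > 53 (Apex) > …
Lumen and Dune tie at €140; tie-break gives it to Lumen.
Lumen wins with the highest bid; price is set by the runner-up at €140.

Lumen pays €140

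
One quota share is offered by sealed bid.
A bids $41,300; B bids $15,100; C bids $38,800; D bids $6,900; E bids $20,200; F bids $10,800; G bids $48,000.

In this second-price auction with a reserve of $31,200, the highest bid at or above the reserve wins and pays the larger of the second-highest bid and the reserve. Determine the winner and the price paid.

Bids in order: 48,000 (G) > 41,300 (A) > 38,800 (C) > 20,200 (E) > 15,100 (B) > 10,800 (F) > …
G has the top bid at or above the reserve ($48,000).
Second-highest bid $41,300 exceeds the reserve $31,200 → payment $41,300.

G pays $41,300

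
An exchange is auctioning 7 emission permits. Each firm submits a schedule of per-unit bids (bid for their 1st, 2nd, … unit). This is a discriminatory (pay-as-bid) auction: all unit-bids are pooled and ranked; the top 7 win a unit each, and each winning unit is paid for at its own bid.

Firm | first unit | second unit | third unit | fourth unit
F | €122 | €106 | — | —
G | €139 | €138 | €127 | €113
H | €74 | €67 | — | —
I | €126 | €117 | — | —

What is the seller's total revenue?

Total revenue: €882

Pooled unit-bids ranked (top 7): 139 (G-1), 138 (G-2), 127 (G-3), 126 (I-1), 122 (F-1), 117 (I-2), 113 (G-4)
Next rejected bid: €106 (not a price — pay-as-bid).
Each winning unit pays its own bid.
Revenue = 139 + 138 + 127 + 126 + 122 + 117 + 113 = €882.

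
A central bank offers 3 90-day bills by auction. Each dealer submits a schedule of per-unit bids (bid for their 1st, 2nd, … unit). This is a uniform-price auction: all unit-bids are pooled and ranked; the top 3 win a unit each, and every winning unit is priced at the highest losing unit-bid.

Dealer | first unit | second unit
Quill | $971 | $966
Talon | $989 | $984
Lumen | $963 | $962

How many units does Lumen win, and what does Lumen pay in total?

Lumen: 0 units, pays $0

Merging the schedules and taking the best 3: 989 (Talon-1), 984 (Talon-2), 971 (Quill-1)
Highest rejected unit-bid = $966.
Lumen wins 0 unit(s) at $966 each.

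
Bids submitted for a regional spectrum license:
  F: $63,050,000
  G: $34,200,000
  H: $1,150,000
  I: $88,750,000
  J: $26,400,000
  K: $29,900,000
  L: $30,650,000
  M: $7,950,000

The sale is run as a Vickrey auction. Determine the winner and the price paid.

I pays $63,050,000

Sorting bids: 88,750,000 (I) > 63,050,000 (F) > 34,200,000 (G) > 30,650,000 (L) > 29,900,000 (K) > 26,400,000 (J) > …
I is highest; pays the second-highest bid, $63,050,000.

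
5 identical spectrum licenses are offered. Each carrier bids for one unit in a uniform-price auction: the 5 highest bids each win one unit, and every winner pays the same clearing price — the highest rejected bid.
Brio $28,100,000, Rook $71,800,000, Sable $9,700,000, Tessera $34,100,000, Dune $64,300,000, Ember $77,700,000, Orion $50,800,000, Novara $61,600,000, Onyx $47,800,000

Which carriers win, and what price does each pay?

Sorting: 77,700,000 (Ember), 71,800,000 (Rook), 64,300,000 (Dune), 61,600,000 (Novara), 50,800,000 (Orion), 47,800,000 (Onyx), 34,100,000 (Tessera), …
Top 5: Ember, Rook, Dune, Novara, Orion.
Highest unsuccessful bid: $47,800,000 → clearing price.

Ember, Rook, Dune, Novara, Orion; each pays $47,800,000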